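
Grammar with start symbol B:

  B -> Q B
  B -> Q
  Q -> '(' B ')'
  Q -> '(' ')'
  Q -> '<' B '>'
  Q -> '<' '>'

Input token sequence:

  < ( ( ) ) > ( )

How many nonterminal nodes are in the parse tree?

8

[B [Q < [B [Q ( [B [Q ( )]] )]] >] [B [Q ( )]]]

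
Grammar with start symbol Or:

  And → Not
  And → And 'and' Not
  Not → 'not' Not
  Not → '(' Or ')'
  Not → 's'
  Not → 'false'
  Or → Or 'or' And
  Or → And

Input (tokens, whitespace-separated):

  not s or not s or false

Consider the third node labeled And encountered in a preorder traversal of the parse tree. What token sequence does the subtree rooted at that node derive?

false

[Or [Or [Or [And [Not not [Not s]]]] or [And [Not not [Not s]]]] or [And [Not false]]]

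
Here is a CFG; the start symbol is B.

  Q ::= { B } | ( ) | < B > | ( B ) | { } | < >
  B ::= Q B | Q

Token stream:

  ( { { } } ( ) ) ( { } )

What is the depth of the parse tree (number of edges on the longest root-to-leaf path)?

6

[B [Q ( [B [Q { [B [Q { }]] }] [B [Q ( )]]] )] [B [Q ( [B [Q { }]] )]]]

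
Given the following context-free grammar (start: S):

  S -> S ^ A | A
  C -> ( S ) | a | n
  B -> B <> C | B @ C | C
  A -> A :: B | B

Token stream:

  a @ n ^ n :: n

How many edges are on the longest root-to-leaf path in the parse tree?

6

[S [S [A [B [B [C a]] @ [C n]]]] ^ [A [A [B [C n]]] :: [B [C n]]]]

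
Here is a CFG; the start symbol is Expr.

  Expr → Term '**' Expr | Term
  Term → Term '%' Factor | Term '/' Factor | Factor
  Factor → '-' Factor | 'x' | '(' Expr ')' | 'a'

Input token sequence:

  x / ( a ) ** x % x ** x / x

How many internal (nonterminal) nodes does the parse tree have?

18

[Expr [Term [Term [Factor x]] / [Factor ( [Expr [Term [Factor a]]] )]] ** [Expr [Term [Term [Factor x]] % [Factor x]] ** [Expr [Term [Term [Factor x]] / [Factor x]]]]]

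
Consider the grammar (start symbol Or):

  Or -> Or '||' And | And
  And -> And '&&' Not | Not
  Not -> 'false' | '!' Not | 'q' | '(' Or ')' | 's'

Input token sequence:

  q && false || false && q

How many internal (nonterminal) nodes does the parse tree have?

[Or [Or [And [And [Not q]] && [Not false]]] || [And [And [Not false]] && [Not q]]]

10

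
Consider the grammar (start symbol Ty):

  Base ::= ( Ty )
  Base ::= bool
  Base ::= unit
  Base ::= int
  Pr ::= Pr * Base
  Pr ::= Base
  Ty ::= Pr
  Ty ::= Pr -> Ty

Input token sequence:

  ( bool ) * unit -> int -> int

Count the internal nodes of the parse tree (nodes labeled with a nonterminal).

[Ty [Pr [Pr [Base ( [Ty [Pr [Base bool]]] )]] * [Base unit]] -> [Ty [Pr [Base int]] -> [Ty [Pr [Base int]]]]]

14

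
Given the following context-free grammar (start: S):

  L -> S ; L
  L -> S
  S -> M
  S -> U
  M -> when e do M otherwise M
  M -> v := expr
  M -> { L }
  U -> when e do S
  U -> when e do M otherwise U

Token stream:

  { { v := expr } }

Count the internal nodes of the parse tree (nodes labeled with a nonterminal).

8

[S [M { [L [S [M { [L [S [M v := expr]]] }]]] }]]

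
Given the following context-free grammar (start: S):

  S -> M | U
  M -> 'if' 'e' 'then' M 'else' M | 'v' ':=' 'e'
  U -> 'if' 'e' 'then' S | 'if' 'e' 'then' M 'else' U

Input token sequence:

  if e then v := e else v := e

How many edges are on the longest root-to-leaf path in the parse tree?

[S [M if e then [M v := e] else [M v := e]]]

3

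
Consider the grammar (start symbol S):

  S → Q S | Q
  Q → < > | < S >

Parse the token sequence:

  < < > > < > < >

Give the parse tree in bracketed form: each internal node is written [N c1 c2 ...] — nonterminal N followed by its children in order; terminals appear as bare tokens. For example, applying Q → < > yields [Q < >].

[S [Q < [S [Q < >]] >] [S [Q < >] [S [Q < >]]]]

S
Q S
< S > S
< Q > S
< < > > S
< < > > Q S
< < > > < > S
< < > > < > Q
< < > > < > < >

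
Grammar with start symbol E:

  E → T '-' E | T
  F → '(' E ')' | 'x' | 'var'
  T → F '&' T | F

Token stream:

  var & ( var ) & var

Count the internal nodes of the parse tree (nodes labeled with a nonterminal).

[E [T [F var] & [T [F ( [E [T [F var]]] )] & [T [F var]]]]]

10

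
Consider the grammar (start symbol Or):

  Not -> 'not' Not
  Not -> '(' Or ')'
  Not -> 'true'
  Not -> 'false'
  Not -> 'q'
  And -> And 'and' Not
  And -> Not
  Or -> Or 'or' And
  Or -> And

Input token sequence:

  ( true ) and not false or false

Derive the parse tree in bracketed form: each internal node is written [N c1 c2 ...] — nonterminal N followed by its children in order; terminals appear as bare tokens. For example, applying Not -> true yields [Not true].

[Or [Or [And [And [Not ( [Or [And [Not true]]] )]] and [Not not [Not false]]]] or [And [Not false]]]

Or
Or or And
And or And
And and Not or And
Not and Not or And
( Or ) and Not or And
( And ) and Not or And
( Not ) and Not or And
( true ) and Not or And
( true ) and not Not or And
( true ) and not false or And
( true ) and not false or Not
( true ) and not false or false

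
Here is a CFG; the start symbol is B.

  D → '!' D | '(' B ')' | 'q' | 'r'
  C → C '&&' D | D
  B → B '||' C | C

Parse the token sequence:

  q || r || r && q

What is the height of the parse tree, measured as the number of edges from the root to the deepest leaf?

[B [B [B [C [D q]]] || [C [D r]]] || [C [C [D r]] && [D q]]]

5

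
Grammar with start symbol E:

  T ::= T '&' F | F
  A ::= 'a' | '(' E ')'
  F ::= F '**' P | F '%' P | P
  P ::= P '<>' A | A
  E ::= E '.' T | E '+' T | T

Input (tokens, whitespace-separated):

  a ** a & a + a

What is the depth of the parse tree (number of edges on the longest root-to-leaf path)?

8

[E [E [T [T [F [F [P [A a]]] ** [P [A a]]]] & [F [P [A a]]]]] + [T [F [P [A a]]]]]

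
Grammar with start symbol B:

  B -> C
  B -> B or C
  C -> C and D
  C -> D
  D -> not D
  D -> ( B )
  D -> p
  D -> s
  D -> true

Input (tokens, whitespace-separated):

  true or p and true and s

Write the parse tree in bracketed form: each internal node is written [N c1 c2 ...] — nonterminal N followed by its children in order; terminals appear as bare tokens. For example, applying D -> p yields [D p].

B
B or C
C or C
D or C
true or C
true or C and D
true or C and D and D
true or D and D and D
true or p and D and D
true or p and true and D
true or p and true and s

[B [B [C [D true]]] or [C [C [C [D p]] and [D true]] and [D s]]]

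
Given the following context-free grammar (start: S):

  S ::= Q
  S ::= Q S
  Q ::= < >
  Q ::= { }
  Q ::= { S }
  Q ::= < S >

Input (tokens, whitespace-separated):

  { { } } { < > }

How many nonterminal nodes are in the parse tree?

8

[S [Q { [S [Q { }]] }] [S [Q { [S [Q < >]] }]]]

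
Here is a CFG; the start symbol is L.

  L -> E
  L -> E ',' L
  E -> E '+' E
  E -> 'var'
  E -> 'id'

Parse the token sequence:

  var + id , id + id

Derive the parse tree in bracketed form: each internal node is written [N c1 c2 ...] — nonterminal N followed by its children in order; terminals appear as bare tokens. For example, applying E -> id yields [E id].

[L [E [E var] + [E id]] , [L [E [E id] + [E id]]]]

L
E , L
E + E , L
var + E , L
var + id , L
var + id , E
var + id , E + E
var + id , id + E
var + id , id + id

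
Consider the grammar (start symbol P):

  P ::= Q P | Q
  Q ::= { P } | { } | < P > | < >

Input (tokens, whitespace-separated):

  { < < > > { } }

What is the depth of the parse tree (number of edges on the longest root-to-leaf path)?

6

[P [Q { [P [Q < [P [Q < >]] >] [P [Q { }]]] }]]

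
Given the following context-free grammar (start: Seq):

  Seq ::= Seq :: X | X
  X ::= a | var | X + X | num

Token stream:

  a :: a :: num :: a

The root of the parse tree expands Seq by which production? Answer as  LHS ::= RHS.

Seq ::= Seq :: X

[Seq [Seq [Seq [Seq [X a]] :: [X a]] :: [X num]] :: [X a]]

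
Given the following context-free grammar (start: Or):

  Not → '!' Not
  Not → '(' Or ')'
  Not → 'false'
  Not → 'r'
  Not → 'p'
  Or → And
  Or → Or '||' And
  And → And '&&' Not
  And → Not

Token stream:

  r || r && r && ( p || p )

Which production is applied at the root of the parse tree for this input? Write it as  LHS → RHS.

[Or [Or [And [Not r]]] || [And [And [And [Not r]] && [Not r]] && [Not ( [Or [Or [And [Not p]]] || [And [Not p]]] )]]]

Or → Or '||' And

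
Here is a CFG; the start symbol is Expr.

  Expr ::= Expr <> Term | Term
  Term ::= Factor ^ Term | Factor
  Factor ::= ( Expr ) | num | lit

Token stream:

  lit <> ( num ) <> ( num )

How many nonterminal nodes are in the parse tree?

15

[Expr [Expr [Expr [Term [Factor lit]]] <> [Term [Factor ( [Expr [Term [Factor num]]] )]]] <> [Term [Factor ( [Expr [Term [Factor num]]] )]]]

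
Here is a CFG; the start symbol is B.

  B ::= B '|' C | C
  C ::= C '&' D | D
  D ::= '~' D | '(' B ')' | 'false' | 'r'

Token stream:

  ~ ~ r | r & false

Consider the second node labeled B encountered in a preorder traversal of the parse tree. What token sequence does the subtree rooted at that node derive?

[B [B [C [D ~ [D ~ [D r]]]]] | [C [C [D r]] & [D false]]]

~ ~ r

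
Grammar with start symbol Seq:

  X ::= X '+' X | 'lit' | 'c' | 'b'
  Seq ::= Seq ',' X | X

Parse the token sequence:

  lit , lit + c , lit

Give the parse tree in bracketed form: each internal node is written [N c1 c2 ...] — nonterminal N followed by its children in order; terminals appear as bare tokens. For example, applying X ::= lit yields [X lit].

Seq
Seq , X
Seq , X , X
X , X , X
lit , X , X
lit , X + X , X
lit , lit + X , X
lit , lit + c , X
lit , lit + c , lit

[Seq [Seq [Seq [X lit]] , [X [X lit] + [X c]]] , [X lit]]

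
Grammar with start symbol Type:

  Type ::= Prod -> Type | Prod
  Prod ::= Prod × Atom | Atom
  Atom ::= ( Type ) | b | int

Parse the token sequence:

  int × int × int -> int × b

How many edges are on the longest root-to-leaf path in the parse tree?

5

[Type [Prod [Prod [Prod [Atom int]] × [Atom int]] × [Atom int]] -> [Type [Prod [Prod [Atom int]] × [Atom b]]]]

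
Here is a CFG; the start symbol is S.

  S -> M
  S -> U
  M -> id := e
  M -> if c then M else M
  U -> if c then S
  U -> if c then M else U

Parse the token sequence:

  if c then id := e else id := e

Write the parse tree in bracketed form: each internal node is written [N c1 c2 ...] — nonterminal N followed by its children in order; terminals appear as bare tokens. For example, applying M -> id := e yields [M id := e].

S
M
if c then M else M
if c then id := e else M
if c then id := e else id := e

[S [M if c then [M id := e] else [M id := e]]]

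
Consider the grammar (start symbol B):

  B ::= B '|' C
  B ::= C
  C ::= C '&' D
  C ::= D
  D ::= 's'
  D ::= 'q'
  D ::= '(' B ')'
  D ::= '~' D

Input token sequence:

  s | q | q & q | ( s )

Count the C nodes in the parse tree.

[B [B [B [B [C [D s]]] | [C [D q]]] | [C [C [D q]] & [D q]]] | [C [D ( [B [C [D s]]] )]]]

6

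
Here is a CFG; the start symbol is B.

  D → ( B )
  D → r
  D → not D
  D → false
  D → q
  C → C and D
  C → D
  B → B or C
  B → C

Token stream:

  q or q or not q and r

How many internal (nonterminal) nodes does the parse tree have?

[B [B [B [C [D q]]] or [C [D q]]] or [C [C [D not [D q]]] and [D r]]]

12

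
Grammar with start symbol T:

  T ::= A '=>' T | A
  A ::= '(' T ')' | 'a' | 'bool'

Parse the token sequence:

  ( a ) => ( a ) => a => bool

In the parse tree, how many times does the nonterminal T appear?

6

[T [A ( [T [A a]] )] => [T [A ( [T [A a]] )] => [T [A a] => [T [A bool]]]]]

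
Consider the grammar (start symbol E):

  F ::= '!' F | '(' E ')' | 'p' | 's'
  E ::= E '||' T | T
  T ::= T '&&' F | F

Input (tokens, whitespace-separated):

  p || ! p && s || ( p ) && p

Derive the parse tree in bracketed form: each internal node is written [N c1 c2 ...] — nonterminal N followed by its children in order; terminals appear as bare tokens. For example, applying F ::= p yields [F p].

E
E || T
E || T || T
T || T || T
F || T || T
p || T || T
p || T && F || T
p || F && F || T
p || ! F && F || T
p || ! p && F || T
p || ! p && s || T
p || ! p && s || T && F
p || ! p && s || F && F
p || ! p && s || ( E ) && F
p || ! p && s || ( T ) && F
p || ! p && s || ( F ) && F
p || ! p && s || ( p ) && F
p || ! p && s || ( p ) && p

[E [E [E [T [F p]]] || [T [T [F ! [F p]]] && [F s]]] || [T [T [F ( [E [T [F p]]] )]] && [F p]]]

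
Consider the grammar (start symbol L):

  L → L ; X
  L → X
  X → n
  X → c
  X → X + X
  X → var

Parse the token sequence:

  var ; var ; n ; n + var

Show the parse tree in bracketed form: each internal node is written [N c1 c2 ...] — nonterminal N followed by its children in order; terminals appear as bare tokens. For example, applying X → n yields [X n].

[L [L [L [L [X var]] ; [X var]] ; [X n]] ; [X [X n] + [X var]]]

L
L ; X
L ; X ; X
L ; X ; X ; X
X ; X ; X ; X
var ; X ; X ; X
var ; var ; X ; X
var ; var ; n ; X
var ; var ; n ; X + X
var ; var ; n ; n + X
var ; var ; n ; n + var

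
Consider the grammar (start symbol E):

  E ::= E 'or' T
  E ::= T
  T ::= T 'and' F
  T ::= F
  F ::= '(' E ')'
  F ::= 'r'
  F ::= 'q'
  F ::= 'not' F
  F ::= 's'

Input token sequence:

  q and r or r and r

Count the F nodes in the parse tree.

[E [E [T [T [F q]] and [F r]]] or [T [T [F r]] and [F r]]]

4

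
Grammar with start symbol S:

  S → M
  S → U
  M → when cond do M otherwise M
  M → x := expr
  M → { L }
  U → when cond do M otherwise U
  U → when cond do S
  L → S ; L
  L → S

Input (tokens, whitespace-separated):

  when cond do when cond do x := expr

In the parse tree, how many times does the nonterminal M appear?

[S [U when cond do [S [U when cond do [S [M x := expr]]]]]]

1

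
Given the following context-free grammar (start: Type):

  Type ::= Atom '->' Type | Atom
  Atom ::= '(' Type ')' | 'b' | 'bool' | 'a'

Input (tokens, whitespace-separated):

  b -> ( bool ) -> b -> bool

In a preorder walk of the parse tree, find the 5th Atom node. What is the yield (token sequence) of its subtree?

bool

[Type [Atom b] -> [Type [Atom ( [Type [Atom bool]] )] -> [Type [Atom b] -> [Type [Atom bool]]]]]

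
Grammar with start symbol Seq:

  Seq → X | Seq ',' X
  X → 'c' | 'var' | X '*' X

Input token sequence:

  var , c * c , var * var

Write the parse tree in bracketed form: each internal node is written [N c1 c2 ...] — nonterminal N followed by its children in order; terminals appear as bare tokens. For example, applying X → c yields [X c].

Seq
Seq , X
Seq , X , X
X , X , X
var , X , X
var , X * X , X
var , c * X , X
var , c * c , X
var , c * c , X * X
var , c * c , var * X
var , c * c , var * var

[Seq [Seq [Seq [X var]] , [X [X c] * [X c]]] , [X [X var] * [X var]]]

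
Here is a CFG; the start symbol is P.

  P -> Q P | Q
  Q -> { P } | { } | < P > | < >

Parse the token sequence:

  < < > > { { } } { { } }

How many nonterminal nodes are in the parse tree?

12

[P [Q < [P [Q < >]] >] [P [Q { [P [Q { }]] }] [P [Q { [P [Q { }]] }]]]]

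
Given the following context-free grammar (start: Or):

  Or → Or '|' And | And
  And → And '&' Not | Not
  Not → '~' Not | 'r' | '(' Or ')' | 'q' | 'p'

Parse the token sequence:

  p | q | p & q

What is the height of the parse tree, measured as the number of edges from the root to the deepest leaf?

5

[Or [Or [Or [And [Not p]]] | [And [Not q]]] | [And [And [Not p]] & [Not q]]]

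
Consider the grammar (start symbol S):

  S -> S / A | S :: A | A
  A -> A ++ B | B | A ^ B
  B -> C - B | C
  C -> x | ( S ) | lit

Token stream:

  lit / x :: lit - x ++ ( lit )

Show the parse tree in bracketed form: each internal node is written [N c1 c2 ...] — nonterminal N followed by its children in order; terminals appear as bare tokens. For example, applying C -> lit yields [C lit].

[S [S [S [A [B [C lit]]]] / [A [B [C x]]]] :: [A [A [B [C lit] - [B [C x]]]] ++ [B [C ( [S [A [B [C lit]]]] )]]]]

S
S :: A
S / A :: A
A / A :: A
B / A :: A
C / A :: A
lit / A :: A
lit / B :: A
lit / C :: A
lit / x :: A
lit / x :: A ++ B
lit / x :: B ++ B
lit / x :: C - B ++ B
lit / x :: lit - B ++ B
lit / x :: lit - C ++ B
lit / x :: lit - x ++ B
lit / x :: lit - x ++ C
lit / x :: lit - x ++ ( S )
lit / x :: lit - x ++ ( A )
lit / x :: lit - x ++ ( B )
lit / x :: lit - x ++ ( C )
lit / x :: lit - x ++ ( lit )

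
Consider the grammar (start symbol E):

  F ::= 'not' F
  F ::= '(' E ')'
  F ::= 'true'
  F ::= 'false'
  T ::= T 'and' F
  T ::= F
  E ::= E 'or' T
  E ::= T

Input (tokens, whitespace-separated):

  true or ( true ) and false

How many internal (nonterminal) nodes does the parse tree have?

11

[E [E [T [F true]]] or [T [T [F ( [E [T [F true]]] )]] and [F false]]]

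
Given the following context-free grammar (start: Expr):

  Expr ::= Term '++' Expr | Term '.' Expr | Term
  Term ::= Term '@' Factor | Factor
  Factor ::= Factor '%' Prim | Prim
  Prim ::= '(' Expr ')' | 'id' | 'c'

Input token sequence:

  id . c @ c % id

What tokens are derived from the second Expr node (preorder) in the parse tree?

[Expr [Term [Factor [Prim id]]] . [Expr [Term [Term [Factor [Prim c]]] @ [Factor [Factor [Prim c]] % [Prim id]]]]]

c @ c % id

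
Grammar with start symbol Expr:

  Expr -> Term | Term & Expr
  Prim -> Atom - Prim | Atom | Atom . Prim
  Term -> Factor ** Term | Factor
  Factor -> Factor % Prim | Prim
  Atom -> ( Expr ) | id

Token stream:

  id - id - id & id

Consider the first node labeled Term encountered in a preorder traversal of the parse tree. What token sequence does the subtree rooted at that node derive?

id - id - id

[Expr [Term [Factor [Prim [Atom id] - [Prim [Atom id] - [Prim [Atom id]]]]]] & [Expr [Term [Factor [Prim [Atom id]]]]]]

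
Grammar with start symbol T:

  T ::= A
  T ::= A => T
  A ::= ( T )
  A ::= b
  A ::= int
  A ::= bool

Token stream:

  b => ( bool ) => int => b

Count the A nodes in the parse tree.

[T [A b] => [T [A ( [T [A bool]] )] => [T [A int] => [T [A b]]]]]

5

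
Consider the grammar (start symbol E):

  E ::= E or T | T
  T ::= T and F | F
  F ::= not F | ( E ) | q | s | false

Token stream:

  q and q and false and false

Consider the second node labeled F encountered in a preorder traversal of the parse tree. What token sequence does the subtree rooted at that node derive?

[E [T [T [T [T [F q]] and [F q]] and [F false]] and [F false]]]

q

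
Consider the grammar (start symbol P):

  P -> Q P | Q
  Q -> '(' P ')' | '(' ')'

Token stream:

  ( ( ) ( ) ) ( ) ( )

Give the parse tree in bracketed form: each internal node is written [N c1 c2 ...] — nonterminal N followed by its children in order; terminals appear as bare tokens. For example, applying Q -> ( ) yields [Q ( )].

P
Q P
( P ) P
( Q P ) P
( ( ) P ) P
( ( ) Q ) P
( ( ) ( ) ) P
( ( ) ( ) ) Q P
( ( ) ( ) ) ( ) P
( ( ) ( ) ) ( ) Q
( ( ) ( ) ) ( ) ( )

[P [Q ( [P [Q ( )] [P [Q ( )]]] )] [P [Q ( )] [P [Q ( )]]]]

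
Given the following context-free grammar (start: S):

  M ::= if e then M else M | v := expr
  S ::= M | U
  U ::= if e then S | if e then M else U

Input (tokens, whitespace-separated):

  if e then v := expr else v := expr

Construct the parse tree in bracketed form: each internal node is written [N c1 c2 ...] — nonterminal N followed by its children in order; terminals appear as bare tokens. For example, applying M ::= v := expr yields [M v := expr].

S
M
if e then M else M
if e then v := expr else M
if e then v := expr else v := expr

[S [M if e then [M v := expr] else [M v := expr]]]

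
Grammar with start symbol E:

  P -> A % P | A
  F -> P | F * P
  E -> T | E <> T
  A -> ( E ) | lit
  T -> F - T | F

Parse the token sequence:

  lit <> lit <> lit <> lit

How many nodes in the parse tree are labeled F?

[E [E [E [E [T [F [P [A lit]]]]] <> [T [F [P [A lit]]]]] <> [T [F [P [A lit]]]]] <> [T [F [P [A lit]]]]]

4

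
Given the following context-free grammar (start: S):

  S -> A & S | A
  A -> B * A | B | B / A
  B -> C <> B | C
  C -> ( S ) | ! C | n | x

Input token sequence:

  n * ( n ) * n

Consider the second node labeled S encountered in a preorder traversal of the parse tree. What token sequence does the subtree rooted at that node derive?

[S [A [B [C n]] * [A [B [C ( [S [A [B [C n]]]] )]] * [A [B [C n]]]]]]

n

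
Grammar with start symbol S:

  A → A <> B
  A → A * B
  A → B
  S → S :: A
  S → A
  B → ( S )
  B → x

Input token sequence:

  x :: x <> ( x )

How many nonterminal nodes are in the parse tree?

[S [S [A [B x]]] :: [A [A [B x]] <> [B ( [S [A [B x]]] )]]]

11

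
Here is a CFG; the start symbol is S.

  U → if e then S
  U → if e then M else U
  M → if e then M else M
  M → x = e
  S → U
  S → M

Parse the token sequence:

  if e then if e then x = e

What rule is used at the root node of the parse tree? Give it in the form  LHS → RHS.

[S [U if e then [S [U if e then [S [M x = e]]]]]]

S → U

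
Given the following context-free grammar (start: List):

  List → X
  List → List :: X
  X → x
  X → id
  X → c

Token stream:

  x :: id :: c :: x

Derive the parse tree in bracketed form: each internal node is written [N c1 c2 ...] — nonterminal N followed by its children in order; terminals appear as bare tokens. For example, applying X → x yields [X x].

List
List :: X
List :: X :: X
List :: X :: X :: X
X :: X :: X :: X
x :: X :: X :: X
x :: id :: X :: X
x :: id :: c :: X
x :: id :: c :: x

[List [List [List [List [X x]] :: [X id]] :: [X c]] :: [X x]]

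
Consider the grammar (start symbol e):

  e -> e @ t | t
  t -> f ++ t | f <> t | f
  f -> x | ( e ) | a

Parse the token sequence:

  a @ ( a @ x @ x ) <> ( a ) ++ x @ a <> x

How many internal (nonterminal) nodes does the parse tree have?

[e [e [e [t [f a]]] @ [t [f ( [e [e [e [t [f a]]] @ [t [f x]]] @ [t [f x]]] )] <> [t [f ( [e [t [f a]]] )] ++ [t [f x]]]]] @ [t [f a] <> [t [f x]]]]

27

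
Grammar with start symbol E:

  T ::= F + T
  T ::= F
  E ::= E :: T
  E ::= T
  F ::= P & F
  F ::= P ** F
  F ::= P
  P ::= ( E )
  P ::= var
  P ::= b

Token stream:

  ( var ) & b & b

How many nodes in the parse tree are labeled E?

2

[E [T [F [P ( [E [T [F [P var]]]] )] & [F [P b] & [F [P b]]]]]]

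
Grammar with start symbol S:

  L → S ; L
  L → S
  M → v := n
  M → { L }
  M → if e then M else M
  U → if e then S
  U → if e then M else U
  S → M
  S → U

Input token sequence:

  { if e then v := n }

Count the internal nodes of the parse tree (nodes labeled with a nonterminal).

7

[S [M { [L [S [U if e then [S [M v := n]]]]] }]]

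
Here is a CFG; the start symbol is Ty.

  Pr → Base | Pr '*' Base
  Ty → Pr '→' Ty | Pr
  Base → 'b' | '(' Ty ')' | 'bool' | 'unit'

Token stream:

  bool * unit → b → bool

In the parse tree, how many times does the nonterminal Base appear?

[Ty [Pr [Pr [Base bool]] * [Base unit]] → [Ty [Pr [Base b]] → [Ty [Pr [Base bool]]]]]

4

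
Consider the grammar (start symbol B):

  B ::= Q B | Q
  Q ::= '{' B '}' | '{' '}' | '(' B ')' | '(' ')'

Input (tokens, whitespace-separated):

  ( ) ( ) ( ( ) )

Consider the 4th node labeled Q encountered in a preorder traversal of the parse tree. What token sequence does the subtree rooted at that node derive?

( )

[B [Q ( )] [B [Q ( )] [B [Q ( [B [Q ( )]] )]]]]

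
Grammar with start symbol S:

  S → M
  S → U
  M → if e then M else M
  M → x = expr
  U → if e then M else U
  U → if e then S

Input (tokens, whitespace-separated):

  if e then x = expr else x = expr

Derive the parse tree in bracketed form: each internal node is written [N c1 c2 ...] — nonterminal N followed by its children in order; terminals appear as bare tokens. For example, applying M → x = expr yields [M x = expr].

S
M
if e then M else M
if e then x = expr else M
if e then x = expr else x = expr

[S [M if e then [M x = expr] else [M x = expr]]]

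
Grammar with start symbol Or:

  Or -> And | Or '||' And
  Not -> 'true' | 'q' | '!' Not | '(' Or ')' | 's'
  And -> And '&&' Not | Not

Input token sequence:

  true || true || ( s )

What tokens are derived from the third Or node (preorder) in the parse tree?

true

[Or [Or [Or [And [Not true]]] || [And [Not true]]] || [And [Not ( [Or [And [Not s]]] )]]]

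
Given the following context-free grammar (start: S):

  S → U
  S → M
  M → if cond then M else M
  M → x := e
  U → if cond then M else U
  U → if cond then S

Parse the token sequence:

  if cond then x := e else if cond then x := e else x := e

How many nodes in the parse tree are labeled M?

[S [M if cond then [M x := e] else [M if cond then [M x := e] else [M x := e]]]]

5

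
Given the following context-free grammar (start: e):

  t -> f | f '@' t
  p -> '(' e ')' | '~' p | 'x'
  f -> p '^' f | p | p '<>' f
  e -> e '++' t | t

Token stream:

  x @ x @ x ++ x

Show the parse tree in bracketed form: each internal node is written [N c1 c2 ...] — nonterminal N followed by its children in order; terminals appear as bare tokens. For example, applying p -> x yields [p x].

e
e ++ t
t ++ t
f @ t ++ t
p @ t ++ t
x @ t ++ t
x @ f @ t ++ t
x @ p @ t ++ t
x @ x @ t ++ t
x @ x @ f ++ t
x @ x @ p ++ t
x @ x @ x ++ t
x @ x @ x ++ f
x @ x @ x ++ p
x @ x @ x ++ x

[e [e [t [f [p x]] @ [t [f [p x]] @ [t [f [p x]]]]]] ++ [t [f [p x]]]]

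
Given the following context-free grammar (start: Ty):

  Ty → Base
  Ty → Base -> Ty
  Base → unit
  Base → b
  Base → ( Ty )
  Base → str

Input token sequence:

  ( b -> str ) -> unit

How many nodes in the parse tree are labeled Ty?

4

[Ty [Base ( [Ty [Base b] -> [Ty [Base str]]] )] -> [Ty [Base unit]]]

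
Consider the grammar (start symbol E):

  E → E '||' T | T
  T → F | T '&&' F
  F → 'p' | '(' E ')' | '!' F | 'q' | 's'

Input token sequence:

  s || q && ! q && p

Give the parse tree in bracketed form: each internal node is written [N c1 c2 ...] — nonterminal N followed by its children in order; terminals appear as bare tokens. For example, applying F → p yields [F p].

E
E || T
T || T
F || T
s || T
s || T && F
s || T && F && F
s || F && F && F
s || q && F && F
s || q && ! F && F
s || q && ! q && F
s || q && ! q && p

[E [E [T [F s]]] || [T [T [T [F q]] && [F ! [F q]]] && [F p]]]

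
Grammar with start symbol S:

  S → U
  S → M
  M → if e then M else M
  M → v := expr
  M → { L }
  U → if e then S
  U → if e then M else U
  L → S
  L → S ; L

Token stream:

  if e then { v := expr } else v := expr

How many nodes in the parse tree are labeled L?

1

[S [M if e then [M { [L [S [M v := expr]]] }] else [M v := expr]]]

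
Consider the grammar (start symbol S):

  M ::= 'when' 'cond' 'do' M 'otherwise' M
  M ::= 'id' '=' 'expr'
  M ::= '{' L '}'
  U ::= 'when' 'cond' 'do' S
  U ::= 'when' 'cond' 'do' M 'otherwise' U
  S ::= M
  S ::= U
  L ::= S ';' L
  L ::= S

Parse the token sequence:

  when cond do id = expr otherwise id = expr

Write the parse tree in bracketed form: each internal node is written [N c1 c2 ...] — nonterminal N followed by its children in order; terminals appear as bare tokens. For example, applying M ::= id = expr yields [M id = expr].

S
M
when cond do M otherwise M
when cond do id = expr otherwise M
when cond do id = expr otherwise id = expr

[S [M when cond do [M id = expr] otherwise [M id = expr]]]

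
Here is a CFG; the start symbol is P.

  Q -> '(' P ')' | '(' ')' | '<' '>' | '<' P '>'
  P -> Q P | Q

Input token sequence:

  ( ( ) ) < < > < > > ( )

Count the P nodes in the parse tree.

[P [Q ( [P [Q ( )]] )] [P [Q < [P [Q < >] [P [Q < >]]] >] [P [Q ( )]]]]

6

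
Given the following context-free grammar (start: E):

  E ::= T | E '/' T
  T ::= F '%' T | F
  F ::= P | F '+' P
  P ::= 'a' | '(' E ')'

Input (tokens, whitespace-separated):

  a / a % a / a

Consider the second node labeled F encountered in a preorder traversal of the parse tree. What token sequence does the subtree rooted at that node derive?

a

[E [E [E [T [F [P a]]]] / [T [F [P a]] % [T [F [P a]]]]] / [T [F [P a]]]]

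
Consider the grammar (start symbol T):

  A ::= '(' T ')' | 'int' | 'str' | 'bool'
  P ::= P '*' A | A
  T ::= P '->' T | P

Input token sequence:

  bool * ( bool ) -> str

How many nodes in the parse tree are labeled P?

[T [P [P [A bool]] * [A ( [T [P [A bool]]] )]] -> [T [P [A str]]]]

4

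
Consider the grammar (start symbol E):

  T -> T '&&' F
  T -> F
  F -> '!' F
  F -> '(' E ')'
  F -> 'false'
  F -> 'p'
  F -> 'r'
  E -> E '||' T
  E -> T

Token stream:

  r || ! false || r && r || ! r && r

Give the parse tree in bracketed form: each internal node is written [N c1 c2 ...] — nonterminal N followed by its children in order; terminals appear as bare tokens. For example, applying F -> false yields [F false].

E
E || T
E || T || T
E || T || T || T
T || T || T || T
F || T || T || T
r || T || T || T
r || F || T || T
r || ! F || T || T
r || ! false || T || T
r || ! false || T && F || T
r || ! false || F && F || T
r || ! false || r && F || T
r || ! false || r && r || T
r || ! false || r && r || T && F
r || ! false || r && r || F && F
r || ! false || r && r || ! F && F
r || ! false || r && r || ! r && F
r || ! false || r && r || ! r && r

[E [E [E [E [T [F r]]] || [T [F ! [F false]]]] || [T [T [F r]] && [F r]]] || [T [T [F ! [F r]]] && [F r]]]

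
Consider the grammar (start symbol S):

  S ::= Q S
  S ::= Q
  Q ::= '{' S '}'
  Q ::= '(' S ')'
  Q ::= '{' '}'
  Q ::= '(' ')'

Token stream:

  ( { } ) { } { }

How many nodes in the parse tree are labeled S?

4

[S [Q ( [S [Q { }]] )] [S [Q { }] [S [Q { }]]]]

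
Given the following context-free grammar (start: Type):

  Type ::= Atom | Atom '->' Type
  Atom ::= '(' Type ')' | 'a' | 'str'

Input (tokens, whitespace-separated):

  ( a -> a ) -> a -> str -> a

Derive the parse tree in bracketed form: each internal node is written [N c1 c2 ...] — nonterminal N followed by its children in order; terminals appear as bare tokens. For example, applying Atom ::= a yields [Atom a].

[Type [Atom ( [Type [Atom a] -> [Type [Atom a]]] )] -> [Type [Atom a] -> [Type [Atom str] -> [Type [Atom a]]]]]

Type
Atom -> Type
( Type ) -> Type
( Atom -> Type ) -> Type
( a -> Type ) -> Type
( a -> Atom ) -> Type
( a -> a ) -> Type
( a -> a ) -> Atom -> Type
( a -> a ) -> a -> Type
( a -> a ) -> a -> Atom -> Type
( a -> a ) -> a -> str -> Type
( a -> a ) -> a -> str -> Atom
( a -> a ) -> a -> str -> a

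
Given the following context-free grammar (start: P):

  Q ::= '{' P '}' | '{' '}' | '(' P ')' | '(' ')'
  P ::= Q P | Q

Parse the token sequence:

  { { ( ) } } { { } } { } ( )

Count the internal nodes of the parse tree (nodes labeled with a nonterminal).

14

[P [Q { [P [Q { [P [Q ( )]] }]] }] [P [Q { [P [Q { }]] }] [P [Q { }] [P [Q ( )]]]]]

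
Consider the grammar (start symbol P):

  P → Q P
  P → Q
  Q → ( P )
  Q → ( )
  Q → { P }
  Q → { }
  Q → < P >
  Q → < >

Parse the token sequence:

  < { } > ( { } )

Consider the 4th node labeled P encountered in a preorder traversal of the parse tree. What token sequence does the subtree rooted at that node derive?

{ }

[P [Q < [P [Q { }]] >] [P [Q ( [P [Q { }]] )]]]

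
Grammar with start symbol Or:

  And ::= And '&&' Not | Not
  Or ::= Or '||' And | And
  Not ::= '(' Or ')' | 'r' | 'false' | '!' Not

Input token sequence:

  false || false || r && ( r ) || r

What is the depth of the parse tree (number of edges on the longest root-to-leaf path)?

7

[Or [Or [Or [Or [And [Not false]]] || [And [Not false]]] || [And [And [Not r]] && [Not ( [Or [And [Not r]]] )]]] || [And [Not r]]]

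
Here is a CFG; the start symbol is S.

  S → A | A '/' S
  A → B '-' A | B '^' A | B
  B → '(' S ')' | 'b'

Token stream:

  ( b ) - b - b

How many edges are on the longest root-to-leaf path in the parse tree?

[S [A [B ( [S [A [B b]]] )] - [A [B b] - [A [B b]]]]]

6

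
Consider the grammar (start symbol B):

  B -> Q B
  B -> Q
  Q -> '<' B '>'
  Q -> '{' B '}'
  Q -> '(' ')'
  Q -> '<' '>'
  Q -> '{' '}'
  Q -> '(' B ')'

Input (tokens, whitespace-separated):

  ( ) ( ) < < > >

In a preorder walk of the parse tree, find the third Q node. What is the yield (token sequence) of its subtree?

< < > >

[B [Q ( )] [B [Q ( )] [B [Q < [B [Q < >]] >]]]]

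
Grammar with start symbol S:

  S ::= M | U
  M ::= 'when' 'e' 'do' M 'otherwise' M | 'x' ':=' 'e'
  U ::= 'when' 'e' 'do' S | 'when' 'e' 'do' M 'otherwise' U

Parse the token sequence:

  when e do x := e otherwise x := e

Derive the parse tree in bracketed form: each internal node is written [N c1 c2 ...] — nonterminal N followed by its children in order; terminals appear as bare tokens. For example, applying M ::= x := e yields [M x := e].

[S [M when e do [M x := e] otherwise [M x := e]]]

S
M
when e do M otherwise M
when e do x := e otherwise M
when e do x := e otherwise x := e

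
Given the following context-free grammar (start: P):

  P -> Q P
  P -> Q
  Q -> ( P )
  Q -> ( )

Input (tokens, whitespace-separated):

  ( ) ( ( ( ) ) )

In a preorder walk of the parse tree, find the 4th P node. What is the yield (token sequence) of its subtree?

( )

[P [Q ( )] [P [Q ( [P [Q ( [P [Q ( )]] )]] )]]]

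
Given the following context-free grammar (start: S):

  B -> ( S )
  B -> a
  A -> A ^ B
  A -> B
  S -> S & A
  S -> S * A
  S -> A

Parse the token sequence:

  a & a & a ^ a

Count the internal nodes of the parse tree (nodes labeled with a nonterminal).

[S [S [S [A [B a]]] & [A [B a]]] & [A [A [B a]] ^ [B a]]]

11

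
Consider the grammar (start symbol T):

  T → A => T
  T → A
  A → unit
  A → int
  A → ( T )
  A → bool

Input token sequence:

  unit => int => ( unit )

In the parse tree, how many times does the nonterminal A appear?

4

[T [A unit] => [T [A int] => [T [A ( [T [A unit]] )]]]]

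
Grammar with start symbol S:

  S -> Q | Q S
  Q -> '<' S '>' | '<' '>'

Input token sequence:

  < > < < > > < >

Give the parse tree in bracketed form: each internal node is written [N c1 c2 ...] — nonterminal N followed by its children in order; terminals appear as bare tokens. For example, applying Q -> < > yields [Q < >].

[S [Q < >] [S [Q < [S [Q < >]] >] [S [Q < >]]]]

S
Q S
< > S
< > Q S
< > < S > S
< > < Q > S
< > < < > > S
< > < < > > Q
< > < < > > < >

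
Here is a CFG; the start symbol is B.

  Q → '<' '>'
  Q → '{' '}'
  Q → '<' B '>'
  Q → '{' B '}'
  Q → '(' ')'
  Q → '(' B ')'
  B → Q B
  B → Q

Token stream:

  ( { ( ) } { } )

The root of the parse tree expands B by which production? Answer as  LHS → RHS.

B → Q

[B [Q ( [B [Q { [B [Q ( )]] }] [B [Q { }]]] )]]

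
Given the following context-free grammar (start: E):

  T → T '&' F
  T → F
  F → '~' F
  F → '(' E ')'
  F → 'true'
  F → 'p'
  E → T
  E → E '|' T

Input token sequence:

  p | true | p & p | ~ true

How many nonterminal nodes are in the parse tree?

[E [E [E [E [T [F p]]] | [T [F true]]] | [T [T [F p]] & [F p]]] | [T [F ~ [F true]]]]

15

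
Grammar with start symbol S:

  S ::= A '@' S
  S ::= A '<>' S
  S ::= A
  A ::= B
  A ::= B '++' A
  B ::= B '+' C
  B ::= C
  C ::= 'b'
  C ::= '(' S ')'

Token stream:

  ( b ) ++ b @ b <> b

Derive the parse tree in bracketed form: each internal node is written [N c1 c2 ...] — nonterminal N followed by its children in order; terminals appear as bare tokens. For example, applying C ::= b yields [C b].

S
A @ S
B ++ A @ S
C ++ A @ S
( S ) ++ A @ S
( A ) ++ A @ S
( B ) ++ A @ S
( C ) ++ A @ S
( b ) ++ A @ S
( b ) ++ B @ S
( b ) ++ C @ S
( b ) ++ b @ S
( b ) ++ b @ A <> S
( b ) ++ b @ B <> S
( b ) ++ b @ C <> S
( b ) ++ b @ b <> S
( b ) ++ b @ b <> A
( b ) ++ b @ b <> B
( b ) ++ b @ b <> C
( b ) ++ b @ b <> b

[S [A [B [C ( [S [A [B [C b]]]] )]] ++ [A [B [C b]]]] @ [S [A [B [C b]]] <> [S [A [B [C b]]]]]]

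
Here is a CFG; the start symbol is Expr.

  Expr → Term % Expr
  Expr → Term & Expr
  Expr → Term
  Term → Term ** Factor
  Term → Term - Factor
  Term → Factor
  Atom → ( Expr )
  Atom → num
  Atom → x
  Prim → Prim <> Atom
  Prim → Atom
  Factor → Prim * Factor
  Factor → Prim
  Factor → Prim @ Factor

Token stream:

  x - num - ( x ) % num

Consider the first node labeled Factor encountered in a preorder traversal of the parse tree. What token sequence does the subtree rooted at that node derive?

[Expr [Term [Term [Term [Factor [Prim [Atom x]]]] - [Factor [Prim [Atom num]]]] - [Factor [Prim [Atom ( [Expr [Term [Factor [Prim [Atom x]]]]] )]]]] % [Expr [Term [Factor [Prim [Atom num]]]]]]

x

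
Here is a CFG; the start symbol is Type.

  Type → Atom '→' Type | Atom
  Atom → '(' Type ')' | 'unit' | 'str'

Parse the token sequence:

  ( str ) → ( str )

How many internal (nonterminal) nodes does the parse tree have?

8

[Type [Atom ( [Type [Atom str]] )] → [Type [Atom ( [Type [Atom str]] )]]]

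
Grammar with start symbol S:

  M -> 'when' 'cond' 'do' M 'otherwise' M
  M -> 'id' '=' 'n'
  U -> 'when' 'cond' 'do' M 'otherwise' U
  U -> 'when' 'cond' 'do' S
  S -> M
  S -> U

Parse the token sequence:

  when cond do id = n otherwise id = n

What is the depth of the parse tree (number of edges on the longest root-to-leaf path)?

[S [M when cond do [M id = n] otherwise [M id = n]]]

3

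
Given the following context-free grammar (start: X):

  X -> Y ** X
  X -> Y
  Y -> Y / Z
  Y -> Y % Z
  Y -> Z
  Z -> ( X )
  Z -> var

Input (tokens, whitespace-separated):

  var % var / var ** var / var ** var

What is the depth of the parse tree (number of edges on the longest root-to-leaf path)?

5

[X [Y [Y [Y [Z var]] % [Z var]] / [Z var]] ** [X [Y [Y [Z var]] / [Z var]] ** [X [Y [Z var]]]]]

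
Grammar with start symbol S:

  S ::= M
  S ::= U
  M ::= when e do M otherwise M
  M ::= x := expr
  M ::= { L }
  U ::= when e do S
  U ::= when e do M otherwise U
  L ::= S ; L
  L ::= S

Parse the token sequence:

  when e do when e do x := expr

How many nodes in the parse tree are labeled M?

1

[S [U when e do [S [U when e do [S [M x := expr]]]]]]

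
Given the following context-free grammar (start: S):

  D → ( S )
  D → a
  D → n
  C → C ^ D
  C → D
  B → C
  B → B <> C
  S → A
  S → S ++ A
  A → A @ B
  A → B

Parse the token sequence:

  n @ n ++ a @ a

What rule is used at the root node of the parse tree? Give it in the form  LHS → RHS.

[S [S [A [A [B [C [D n]]]] @ [B [C [D n]]]]] ++ [A [A [B [C [D a]]]] @ [B [C [D a]]]]]

S → S ++ A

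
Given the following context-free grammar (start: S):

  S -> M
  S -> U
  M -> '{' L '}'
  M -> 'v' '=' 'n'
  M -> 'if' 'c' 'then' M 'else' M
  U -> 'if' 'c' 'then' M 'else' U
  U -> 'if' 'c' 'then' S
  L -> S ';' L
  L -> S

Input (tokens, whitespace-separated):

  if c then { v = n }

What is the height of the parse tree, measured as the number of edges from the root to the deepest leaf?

[S [U if c then [S [M { [L [S [M v = n]]] }]]]]

7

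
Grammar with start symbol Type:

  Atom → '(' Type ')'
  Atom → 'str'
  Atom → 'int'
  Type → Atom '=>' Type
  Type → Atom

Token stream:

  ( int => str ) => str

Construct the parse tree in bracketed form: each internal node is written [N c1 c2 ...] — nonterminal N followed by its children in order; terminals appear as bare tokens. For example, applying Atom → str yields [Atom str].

Type
Atom => Type
( Type ) => Type
( Atom => Type ) => Type
( int => Type ) => Type
( int => Atom ) => Type
( int => str ) => Type
( int => str ) => Atom
( int => str ) => str

[Type [Atom ( [Type [Atom int] => [Type [Atom str]]] )] => [Type [Atom str]]]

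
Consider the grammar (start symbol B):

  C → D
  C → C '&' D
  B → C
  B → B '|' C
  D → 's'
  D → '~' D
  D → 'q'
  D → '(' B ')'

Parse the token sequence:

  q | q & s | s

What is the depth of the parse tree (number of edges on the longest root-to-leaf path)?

5

[B [B [B [C [D q]]] | [C [C [D q]] & [D s]]] | [C [D s]]]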